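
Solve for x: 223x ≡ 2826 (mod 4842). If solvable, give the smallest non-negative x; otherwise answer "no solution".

1728

First find gcd(223, 4842):
4842 = 21×223 + 159
223 = 1×159 + 64
159 = 2×64 + 31
64 = 2×31 + 2
31 = 15×2 + 1
2 = 2×1 + 0
gcd = 1, so a unique solution mod 4842 exists.
Back-substitute for the Bézout coefficients:
1 = 31 − 15·2
1 = −15·64 + 31·31
1 = 31·159 − 77·64
1 = −77·223 + 108·159
1 = 108·4842 − 2345·223
So 223·(-2345) ≡ 1 (mod 4842), giving 223⁻¹ ≡ 2497.
x ≡ 223⁻¹·2826 ≡ 2497·2826 ≡ 1728 (mod 4842).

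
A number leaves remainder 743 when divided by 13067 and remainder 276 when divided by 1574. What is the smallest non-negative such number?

Write x = 743 + 13067·k. Then 13067·k ≡ 276 − 743 ≡ 1107 (mod 1574).
Need 13067⁻¹ mod 1574. Extended Euclid on (1574, 475):
1574 = 3*475 + 149
475 = 3*149 + 28
149 = 5*28 + 9
28 = 3*9 + 1
9 = 9*1 + 0
Back-substitute:
1 = 28 − 3·9
1 = −3·149 + 16·28
1 = 16·475 − 51·149
1 = −51·1574 + 169·475
13067⁻¹ ≡ 169 (mod 1574), so k ≡ 169·1107 ≡ 1351 (mod 1574).
x = 743 + 13067·1351 = 17654260.

17654260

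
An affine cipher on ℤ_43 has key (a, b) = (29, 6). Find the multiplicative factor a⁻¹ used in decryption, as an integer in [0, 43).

3

gcd(43, 29) by repeated division:
43 = 1×29 + 14
29 = 2×14 + 1
14 = 14×1 + 0
gcd = 1, so the inverse exists. Back-substitute:
1 = 29 − 2·14
1 = −2·43 + 3·29
So 29·3 ≡ 1 (mod 43).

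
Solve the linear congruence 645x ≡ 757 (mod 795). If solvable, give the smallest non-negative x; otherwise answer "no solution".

gcd(645, 795):
795 = 1*645 + 150
645 = 4*150 + 45
150 = 3*45 + 15
45 = 3*15 + 0
gcd = 15, but 15 ∤ 757, so the congruence has no solution.

no solution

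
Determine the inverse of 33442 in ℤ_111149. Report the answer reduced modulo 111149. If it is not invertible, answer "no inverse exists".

34270

Extended Euclidean algorithm:
111149 = 3*33442 + 10823
33442 = 3*10823 + 973
10823 = 11*973 + 120
973 = 8*120 + 13
120 = 9*13 + 3
13 = 4*3 + 1
3 = 3*1 + 0
Since gcd(33442, 111149) = 1, back-substitute to write 1 as a combination:
1 = 13 − 4·3
1 = −4·120 + 37·13
1 = 37·973 − 300·120
1 = −300·10823 + 3337·973
1 = 3337·33442 − 10311·10823
1 = −10311·111149 + 34270·33442
So 33442·34270 ≡ 1 (mod 111149).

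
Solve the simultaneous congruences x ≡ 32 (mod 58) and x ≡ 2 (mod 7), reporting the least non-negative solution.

380

Write x = 32 + 58·k. Then 58·k ≡ 2 − 32 ≡ 5 (mod 7).
Need 58⁻¹ mod 7. Extended Euclid on (7, 2):
7 = 3·2 + 1
2 = 2·1 + 0
Back-substitute:
1 = 7 − 3·2
58⁻¹ ≡ 4 (mod 7), so k ≡ 4·5 ≡ 6 (mod 7).
x = 32 + 58·6 = 380.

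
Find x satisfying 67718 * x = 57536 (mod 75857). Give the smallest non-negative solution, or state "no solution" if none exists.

First find gcd(67718, 75857):
75857 = 1×67718 + 8139
67718 = 8×8139 + 2606
8139 = 3×2606 + 321
2606 = 8×321 + 38
321 = 8×38 + 17
38 = 2×17 + 4
17 = 4×4 + 1
4 = 4×1 + 0
gcd = 1, so a unique solution mod 75857 exists.
Back-substitute for the Bézout coefficients:
1 = 17 − 4·4
1 = −4·38 + 9·17
1 = 9·321 − 76·38
1 = −76·2606 + 617·321
1 = 617·8139 − 1927·2606
1 = −1927·67718 + 16033·8139
1 = 16033·75857 − 17960·67718
So 67718·(-17960) ≡ 1 (mod 75857), giving 67718⁻¹ ≡ 57897.
x ≡ 67718⁻¹·57536 ≡ 57897·57536 ≡ 53351 (mod 75857).

53351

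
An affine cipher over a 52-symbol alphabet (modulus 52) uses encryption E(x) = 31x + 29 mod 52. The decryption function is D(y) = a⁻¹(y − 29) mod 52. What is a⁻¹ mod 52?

gcd(52, 31) by repeated division:
52 = 1·31 + 21
31 = 1·21 + 10
21 = 2·10 + 1
10 = 10·1 + 0
The gcd is 1. Working backward:
1 = 21 − 2·10
1 = −2·31 + 3·21
1 = 3·52 − 5·31
So 31·(-5) ≡ 1 (mod 52), and -5 ≡ 47 (mod 52).

47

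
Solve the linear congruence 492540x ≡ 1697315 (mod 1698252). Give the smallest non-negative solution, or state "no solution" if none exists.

no solution

gcd(492540, 1698252):
1698252 = 3×492540 + 220632
492540 = 2×220632 + 51276
220632 = 4×51276 + 15528
51276 = 3×15528 + 4692
15528 = 3×4692 + 1452
4692 = 3×1452 + 336
1452 = 4×336 + 108
336 = 3×108 + 12
108 = 9×12 + 0
gcd = 12, but 12 ∤ 1697315, so the congruence has no solution.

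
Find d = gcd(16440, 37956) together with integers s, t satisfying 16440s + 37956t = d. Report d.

12

Repeated division:
37956 = 2·16440 + 5076
16440 = 3·5076 + 1212
5076 = 4·1212 + 228
1212 = 5·228 + 72
228 = 3·72 + 12
72 = 6·12 + 0
gcd(16440, 37956) = 12.
Back-substituting:
12 = 228 − 3·72
12 = −3·1212 + 16·228
12 = 16·5076 − 67·1212
12 = −67·16440 + 217·5076
12 = 217·37956 − 501·16440
So 12 = (217)·37956 + (-501)·16440.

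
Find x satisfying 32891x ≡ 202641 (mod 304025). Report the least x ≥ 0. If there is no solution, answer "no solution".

First find gcd(32891, 304025):
304025 = 9*32891 + 8006
32891 = 4*8006 + 867
8006 = 9*867 + 203
867 = 4*203 + 55
203 = 3*55 + 38
55 = 1*38 + 17
38 = 2*17 + 4
17 = 4*4 + 1
4 = 4*1 + 0
gcd = 1, so a unique solution mod 304025 exists.
Back-substitute for the Bézout coefficients:
1 = 17 − 4·4
1 = −4·38 + 9·17
1 = 9·55 − 13·38
1 = −13·203 + 48·55
1 = 48·867 − 205·203
1 = −205·8006 + 1893·867
1 = 1893·32891 − 7777·8006
1 = −7777·304025 + 71886·32891
So 32891·(71886) ≡ 1 (mod 304025), giving 32891⁻¹ ≡ 71886.
x ≡ 32891⁻¹·202641 ≡ 71886·202641 ≡ 301101 (mod 304025).

301101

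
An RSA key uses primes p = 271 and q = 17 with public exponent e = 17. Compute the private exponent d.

φ(n) = (p−1)(q−1) = 270·16 = 4320.
Need d with 17·d ≡ 1 (mod 4320). Apply the extended Euclidean algorithm:
4320 = 254·17 + 2
17 = 8·2 + 1
2 = 2·1 + 0
Back-substitute:
1 = 17 − 8·2
1 = −8·4320 + 2033·17
So 17·2033 ≡ 1 (mod 4320), hence d = 2033.

2033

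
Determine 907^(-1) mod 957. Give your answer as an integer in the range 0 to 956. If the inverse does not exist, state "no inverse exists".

823

Run Euclid on (957, 907):
957 = 1*907 + 50
907 = 18*50 + 7
50 = 7*7 + 1
7 = 7*1 + 0
gcd = 1, so the inverse exists. Back-substitute:
1 = 50 − 7·7
1 = −7·907 + 127·50
1 = 127·957 − 134·907
Thus 907·(-134) ≡ 1 (mod 957); reducing, -134 mod 957 = 823.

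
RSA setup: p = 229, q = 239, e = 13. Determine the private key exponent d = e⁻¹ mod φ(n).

φ(n) = (p−1)(q−1) = 228·238 = 54264.
Need d with 13·d ≡ 1 (mod 54264). Apply the extended Euclidean algorithm:
54264 = 4174*13 + 2
13 = 6*2 + 1
2 = 2*1 + 0
Back-substitute:
1 = 13 − 6·2
1 = −6·54264 + 25045·13
So 13·25045 ≡ 1 (mod 54264), hence d = 25045.

25045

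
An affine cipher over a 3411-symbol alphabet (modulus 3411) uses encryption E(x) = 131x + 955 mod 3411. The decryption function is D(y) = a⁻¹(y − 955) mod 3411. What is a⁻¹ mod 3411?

677

Apply the Euclidean algorithm to 3411 and 131:
3411 = 26×131 + 5
131 = 26×5 + 1
5 = 5×1 + 0
Since gcd(131, 3411) = 1, back-substitute to write 1 as a combination:
1 = 131 − 26·5
1 = −26·3411 + 677·131
So 131·677 ≡ 1 (mod 3411).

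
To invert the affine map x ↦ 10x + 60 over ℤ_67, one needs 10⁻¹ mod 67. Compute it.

gcd(67, 10) by repeated division:
67 = 6*10 + 7
10 = 1*7 + 3
7 = 2*3 + 1
3 = 3*1 + 0
Since gcd(10, 67) = 1, back-substitute to write 1 as a combination:
1 = 7 − 2·3
1 = −2·10 + 3·7
1 = 3·67 − 20·10
Thus 10·(-20) ≡ 1 (mod 67); reducing, -20 mod 67 = 47.

47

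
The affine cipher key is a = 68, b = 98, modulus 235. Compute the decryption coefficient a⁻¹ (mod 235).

Apply the Euclidean algorithm to 235 and 68:
235 = 3×68 + 31
68 = 2×31 + 6
31 = 5×6 + 1
6 = 6×1 + 0
Since gcd(68, 235) = 1, back-substitute to write 1 as a combination:
1 = 31 − 5·6
1 = −5·68 + 11·31
1 = 11·235 − 38·68
Thus 68·(-38) ≡ 1 (mod 235); reducing, -38 mod 235 = 197.

197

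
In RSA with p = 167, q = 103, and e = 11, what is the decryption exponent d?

10775

φ(n) = (p−1)(q−1) = 166·102 = 16932.
Need d with 11·d ≡ 1 (mod 16932). Apply the extended Euclidean algorithm:
16932 = 1539×11 + 3
11 = 3×3 + 2
3 = 1×2 + 1
2 = 2×1 + 0
Back-substitute:
1 = 3 − 2
1 = −11 + 4·3
1 = 4·16932 − 6157·11
So 11·(-6157) ≡ 1 (mod 16932), hence d ≡ -6157 ≡ 10775 (mod 16932).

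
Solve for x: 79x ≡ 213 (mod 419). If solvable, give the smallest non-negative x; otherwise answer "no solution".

First find gcd(79, 419):
419 = 5×79 + 24
79 = 3×24 + 7
24 = 3×7 + 3
7 = 2×3 + 1
3 = 3×1 + 0
gcd = 1, so a unique solution mod 419 exists.
Back-substitute for the Bézout coefficients:
1 = 7 − 2·3
1 = −2·24 + 7·7
1 = 7·79 − 23·24
1 = −23·419 + 122·79
So 79·(122) ≡ 1 (mod 419), giving 79⁻¹ ≡ 122.
x ≡ 79⁻¹·213 ≡ 122·213 ≡ 8 (mod 419).

8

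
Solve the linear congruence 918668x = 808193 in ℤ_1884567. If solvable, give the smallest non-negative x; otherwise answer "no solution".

First find gcd(918668, 1884567):
1884567 = 2×918668 + 47231
918668 = 19×47231 + 21279
47231 = 2×21279 + 4673
21279 = 4×4673 + 2587
4673 = 1×2587 + 2086
2587 = 1×2086 + 501
2086 = 4×501 + 82
501 = 6×82 + 9
82 = 9×9 + 1
9 = 9×1 + 0
gcd = 1, so a unique solution mod 1884567 exists.
Back-substitute for the Bézout coefficients:
1 = 82 − 9·9
1 = −9·501 + 55·82
1 = 55·2086 − 229·501
1 = −229·2587 + 284·2086
1 = 284·4673 − 513·2587
1 = −513·21279 + 2336·4673
1 = 2336·47231 − 5185·21279
1 = −5185·918668 + 100851·47231
1 = 100851·1884567 − 206887·918668
So 918668·(-206887) ≡ 1 (mod 1884567), giving 918668⁻¹ ≡ 1677680.
x ≡ 918668⁻¹·808193 ≡ 1677680·808193 ≡ 1697317 (mod 1884567).

1697317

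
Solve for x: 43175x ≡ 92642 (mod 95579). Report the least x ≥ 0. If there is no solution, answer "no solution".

First find gcd(43175, 95579):
95579 = 2·43175 + 9229
43175 = 4·9229 + 6259
9229 = 1·6259 + 2970
6259 = 2·2970 + 319
2970 = 9·319 + 99
319 = 3·99 + 22
99 = 4·22 + 11
22 = 2·11 + 0
gcd = 11 and 11 | 92642, so solutions exist. Divide through by 11: 3925x ≡ 8422 (mod 8689).
Now find 3925⁻¹ mod 8689:
8689 = 2*3925 + 839
3925 = 4*839 + 569
839 = 1*569 + 270
569 = 2*270 + 29
270 = 9*29 + 9
29 = 3*9 + 2
9 = 4*2 + 1
2 = 2*1 + 0
Back-substitute:
1 = 9 − 4·2
1 = −4·29 + 13·9
1 = 13·270 − 121·29
1 = −121·569 + 255·270
1 = 255·839 − 376·569
1 = −376·3925 + 1759·839
1 = 1759·8689 − 3894·3925
So 3925·(-3894) ≡ 1 (mod 8689), i.e. 3925⁻¹ ≡ 4795.
Then x ≡ 4795·8422 ≡ 5707 (mod 8689); the smallest non-negative solution is x = 5707.

5707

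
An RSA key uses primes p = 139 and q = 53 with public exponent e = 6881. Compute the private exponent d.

φ(n) = (p−1)(q−1) = 138·52 = 7176.
Need d with 6881·d ≡ 1 (mod 7176). Apply the extended Euclidean algorithm:
7176 = 1·6881 + 295
6881 = 23·295 + 96
295 = 3·96 + 7
96 = 13·7 + 5
7 = 1·5 + 2
5 = 2·2 + 1
2 = 2·1 + 0
Back-substitute:
1 = 5 − 2·2
1 = −2·7 + 3·5
1 = 3·96 − 41·7
1 = −41·295 + 126·96
1 = 126·6881 − 2939·295
1 = −2939·7176 + 3065·6881
So 6881·3065 ≡ 1 (mod 7176), hence d = 3065.

3065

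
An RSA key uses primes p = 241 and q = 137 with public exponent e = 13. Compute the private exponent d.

φ(n) = (p−1)(q−1) = 240·136 = 32640.
Need d with 13·d ≡ 1 (mod 32640). Apply the extended Euclidean algorithm:
32640 = 2510×13 + 10
13 = 1×10 + 3
10 = 3×3 + 1
3 = 3×1 + 0
Back-substitute:
1 = 10 − 3·3
1 = −3·13 + 4·10
1 = 4·32640 − 10043·13
So 13·(-10043) ≡ 1 (mod 32640), hence d ≡ -10043 ≡ 22597 (mod 32640).

22597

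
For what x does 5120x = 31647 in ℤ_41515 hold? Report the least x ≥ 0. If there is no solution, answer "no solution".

gcd(5120, 41515):
41515 = 8*5120 + 555
5120 = 9*555 + 125
555 = 4*125 + 55
125 = 2*55 + 15
55 = 3*15 + 10
15 = 1*10 + 5
10 = 2*5 + 0
gcd = 5, but 5 ∤ 31647, so the congruence has no solution.

no solution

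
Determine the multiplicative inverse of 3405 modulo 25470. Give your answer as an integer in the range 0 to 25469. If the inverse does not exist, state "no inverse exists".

Compute gcd(3405, 25470):
25470 = 7×3405 + 1635
3405 = 2×1635 + 135
1635 = 12×135 + 15
135 = 9×15 + 0
gcd(3405, 25470) = 15 ≠ 1, so 3405 has no multiplicative inverse modulo 25470.

no inverse exists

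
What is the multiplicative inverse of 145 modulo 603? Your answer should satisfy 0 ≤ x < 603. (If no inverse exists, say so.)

262

Apply the Euclidean algorithm to 603 and 145:
603 = 4×145 + 23
145 = 6×23 + 7
23 = 3×7 + 2
7 = 3×2 + 1
2 = 2×1 + 0
The gcd is 1. Working backward:
1 = 7 − 3·2
1 = −3·23 + 10·7
1 = 10·145 − 63·23
1 = −63·603 + 262·145
So 145·262 ≡ 1 (mod 603).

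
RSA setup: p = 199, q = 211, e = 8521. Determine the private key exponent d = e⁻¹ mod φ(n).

30181

φ(n) = (p−1)(q−1) = 198·210 = 41580.
Need d with 8521·d ≡ 1 (mod 41580). Apply the extended Euclidean algorithm:
41580 = 4*8521 + 7496
8521 = 1*7496 + 1025
7496 = 7*1025 + 321
1025 = 3*321 + 62
321 = 5*62 + 11
62 = 5*11 + 7
11 = 1*7 + 4
7 = 1*4 + 3
4 = 1*3 + 1
3 = 3*1 + 0
Back-substitute:
1 = 4 − 3
1 = −7 + 2·4
1 = 2·11 − 3·7
1 = −3·62 + 17·11
1 = 17·321 − 88·62
1 = −88·1025 + 281·321
1 = 281·7496 − 2055·1025
1 = −2055·8521 + 2336·7496
1 = 2336·41580 − 11399·8521
So 8521·(-11399) ≡ 1 (mod 41580), hence d ≡ -11399 ≡ 30181 (mod 41580).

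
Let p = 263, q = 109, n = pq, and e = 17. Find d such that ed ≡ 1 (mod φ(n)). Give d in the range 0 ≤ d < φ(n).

3329

φ(n) = (p−1)(q−1) = 262·108 = 28296.
Need d with 17·d ≡ 1 (mod 28296). Apply the extended Euclidean algorithm:
28296 = 1664×17 + 8
17 = 2×8 + 1
8 = 8×1 + 0
Back-substitute:
1 = 17 − 2·8
1 = −2·28296 + 3329·17
So 17·3329 ≡ 1 (mod 28296), hence d = 3329.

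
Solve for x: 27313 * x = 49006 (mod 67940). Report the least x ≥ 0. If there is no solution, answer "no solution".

16822

First find gcd(27313, 67940):
67940 = 2*27313 + 13314
27313 = 2*13314 + 685
13314 = 19*685 + 299
685 = 2*299 + 87
299 = 3*87 + 38
87 = 2*38 + 11
38 = 3*11 + 5
11 = 2*5 + 1
5 = 5*1 + 0
gcd = 1, so a unique solution mod 67940 exists.
Back-substitute for the Bézout coefficients:
1 = 11 − 2·5
1 = −2·38 + 7·11
1 = 7·87 − 16·38
1 = −16·299 + 55·87
1 = 55·685 − 126·299
1 = −126·13314 + 2449·685
1 = 2449·27313 − 5024·13314
1 = −5024·67940 + 12497·27313
So 27313·(12497) ≡ 1 (mod 67940), giving 27313⁻¹ ≡ 12497.
x ≡ 27313⁻¹·49006 ≡ 12497·49006 ≡ 16822 (mod 67940).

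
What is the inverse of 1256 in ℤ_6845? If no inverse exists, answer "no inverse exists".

Apply the Euclidean algorithm to 6845 and 1256:
6845 = 5*1256 + 565
1256 = 2*565 + 126
565 = 4*126 + 61
126 = 2*61 + 4
61 = 15*4 + 1
4 = 4*1 + 0
The gcd is 1. Working backward:
1 = 61 − 15·4
1 = −15·126 + 31·61
1 = 31·565 − 139·126
1 = −139·1256 + 309·565
1 = 309·6845 − 1684·1256
Thus 1256·(-1684) ≡ 1 (mod 6845); reducing, -1684 mod 6845 = 5161.

5161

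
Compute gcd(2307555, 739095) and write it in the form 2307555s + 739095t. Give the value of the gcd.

Euclidean algorithm:
2307555 = 3*739095 + 90270
739095 = 8*90270 + 16935
90270 = 5*16935 + 5595
16935 = 3*5595 + 150
5595 = 37*150 + 45
150 = 3*45 + 15
45 = 3*15 + 0
gcd(2307555, 739095) = 15.
Express as a combination:
15 = 150 − 3·45
15 = −3·5595 + 112·150
15 = 112·16935 − 339·5595
15 = −339·90270 + 1807·16935
15 = 1807·739095 − 14795·90270
15 = −14795·2307555 + 46192·739095
So 15 = (-14795)·2307555 + (46192)·739095.

15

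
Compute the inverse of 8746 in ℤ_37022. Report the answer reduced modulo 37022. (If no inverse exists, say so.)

no inverse exists

Compute gcd(8746, 37022):
37022 = 4·8746 + 2038
8746 = 4·2038 + 594
2038 = 3·594 + 256
594 = 2·256 + 82
256 = 3·82 + 10
82 = 8·10 + 2
10 = 5·2 + 0
gcd(8746, 37022) = 2 ≠ 1, so 8746 has no multiplicative inverse modulo 37022.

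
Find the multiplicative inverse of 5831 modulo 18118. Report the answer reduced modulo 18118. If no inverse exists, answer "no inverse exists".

Apply the Euclidean algorithm to 18118 and 5831:
18118 = 3×5831 + 625
5831 = 9×625 + 206
625 = 3×206 + 7
206 = 29×7 + 3
7 = 2×3 + 1
3 = 3×1 + 0
gcd = 1, so the inverse exists. Back-substitute:
1 = 7 − 2·3
1 = −2·206 + 59·7
1 = 59·625 − 179·206
1 = −179·5831 + 1670·625
1 = 1670·18118 − 5189·5831
So 5831·(-5189) ≡ 1 (mod 18118), and -5189 ≡ 12929 (mod 18118).

12929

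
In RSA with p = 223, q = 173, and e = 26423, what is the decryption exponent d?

16295

φ(n) = (p−1)(q−1) = 222·172 = 38184.
Need d with 26423·d ≡ 1 (mod 38184). Apply the extended Euclidean algorithm:
38184 = 1×26423 + 11761
26423 = 2×11761 + 2901
11761 = 4×2901 + 157
2901 = 18×157 + 75
157 = 2×75 + 7
75 = 10×7 + 5
7 = 1×5 + 2
5 = 2×2 + 1
2 = 2×1 + 0
Back-substitute:
1 = 5 − 2·2
1 = −2·7 + 3·5
1 = 3·75 − 32·7
1 = −32·157 + 67·75
1 = 67·2901 − 1238·157
1 = −1238·11761 + 5019·2901
1 = 5019·26423 − 11276·11761
1 = −11276·38184 + 16295·26423
So 26423·16295 ≡ 1 (mod 38184), hence d = 16295.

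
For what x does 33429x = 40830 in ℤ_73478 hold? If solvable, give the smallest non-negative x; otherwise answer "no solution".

First find gcd(33429, 73478):
73478 = 2*33429 + 6620
33429 = 5*6620 + 329
6620 = 20*329 + 40
329 = 8*40 + 9
40 = 4*9 + 4
9 = 2*4 + 1
4 = 4*1 + 0
gcd = 1, so a unique solution mod 73478 exists.
Back-substitute for the Bézout coefficients:
1 = 9 − 2·4
1 = −2·40 + 9·9
1 = 9·329 − 74·40
1 = −74·6620 + 1489·329
1 = 1489·33429 − 7519·6620
1 = −7519·73478 + 16527·33429
So 33429·(16527) ≡ 1 (mod 73478), giving 33429⁻¹ ≡ 16527.
x ≡ 33429⁻¹·40830 ≡ 16527·40830 ≡ 48936 (mod 73478).

48936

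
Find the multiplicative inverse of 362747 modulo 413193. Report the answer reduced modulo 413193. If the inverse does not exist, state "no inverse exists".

no inverse exists

Compute gcd(362747, 413193):
413193 = 1×362747 + 50446
362747 = 7×50446 + 9625
50446 = 5×9625 + 2321
9625 = 4×2321 + 341
2321 = 6×341 + 275
341 = 1×275 + 66
275 = 4×66 + 11
66 = 6×11 + 0
The gcd is 11, not 1, hence no inverse exists.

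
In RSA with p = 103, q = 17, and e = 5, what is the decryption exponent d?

φ(n) = (p−1)(q−1) = 102·16 = 1632.
Need d with 5·d ≡ 1 (mod 1632). Apply the extended Euclidean algorithm:
1632 = 326*5 + 2
5 = 2*2 + 1
2 = 2*1 + 0
Back-substitute:
1 = 5 − 2·2
1 = −2·1632 + 653·5
So 5·653 ≡ 1 (mod 1632), hence d = 653.

653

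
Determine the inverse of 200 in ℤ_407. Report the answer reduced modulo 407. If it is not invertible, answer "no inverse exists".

Apply the Euclidean algorithm to 407 and 200:
407 = 2·200 + 7
200 = 28·7 + 4
7 = 1·4 + 3
4 = 1·3 + 1
3 = 3·1 + 0
gcd = 1, so the inverse exists. Back-substitute:
1 = 4 − 3
1 = −7 + 2·4
1 = 2·200 − 57·7
1 = −57·407 + 116·200
So 200·116 ≡ 1 (mod 407).

116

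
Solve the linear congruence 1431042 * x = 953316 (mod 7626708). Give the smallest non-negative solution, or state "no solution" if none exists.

39636

First find gcd(1431042, 7626708):
7626708 = 5·1431042 + 471498
1431042 = 3·471498 + 16548
471498 = 28·16548 + 8154
16548 = 2·8154 + 240
8154 = 33·240 + 234
240 = 1·234 + 6
234 = 39·6 + 0
gcd = 6 and 6 | 953316, so solutions exist. Divide through by 6: 238507x ≡ 158886 (mod 1271118).
Now find 238507⁻¹ mod 1271118:
1271118 = 5*238507 + 78583
238507 = 3*78583 + 2758
78583 = 28*2758 + 1359
2758 = 2*1359 + 40
1359 = 33*40 + 39
40 = 1*39 + 1
39 = 39*1 + 0
Back-substitute:
1 = 40 − 39
1 = −1359 + 34·40
1 = 34·2758 − 69·1359
1 = −69·78583 + 1966·2758
1 = 1966·238507 − 5967·78583
1 = −5967·1271118 + 31801·238507
So 238507⁻¹ ≡ 31801 (mod 1271118).
Then x ≡ 31801·158886 ≡ 39636 (mod 1271118); the smallest non-negative solution is x = 39636.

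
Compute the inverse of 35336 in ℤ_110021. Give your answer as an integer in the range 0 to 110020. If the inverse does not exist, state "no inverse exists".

96779

Apply the Euclidean algorithm to 110021 and 35336:
110021 = 3×35336 + 4013
35336 = 8×4013 + 3232
4013 = 1×3232 + 781
3232 = 4×781 + 108
781 = 7×108 + 25
108 = 4×25 + 8
25 = 3×8 + 1
8 = 8×1 + 0
The gcd is 1. Working backward:
1 = 25 − 3·8
1 = −3·108 + 13·25
1 = 13·781 − 94·108
1 = −94·3232 + 389·781
1 = 389·4013 − 483·3232
1 = −483·35336 + 4253·4013
1 = 4253·110021 − 13242·35336
Thus 35336·(-13242) ≡ 1 (mod 110021); reducing, -13242 mod 110021 = 96779.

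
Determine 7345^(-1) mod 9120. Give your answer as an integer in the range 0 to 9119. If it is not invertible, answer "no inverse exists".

Euclidean algorithm on 9120, 7345:
9120 = 1*7345 + 1775
7345 = 4*1775 + 245
1775 = 7*245 + 60
245 = 4*60 + 5
60 = 12*5 + 0
The gcd is 5, not 1, hence no inverse exists.

no inverse exists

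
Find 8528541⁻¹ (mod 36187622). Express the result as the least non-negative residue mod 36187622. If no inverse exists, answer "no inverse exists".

Apply the Euclidean algorithm to 36187622 and 8528541:
36187622 = 4×8528541 + 2073458
8528541 = 4×2073458 + 234709
2073458 = 8×234709 + 195786
234709 = 1×195786 + 38923
195786 = 5×38923 + 1171
38923 = 33×1171 + 280
1171 = 4×280 + 51
280 = 5×51 + 25
51 = 2×25 + 1
25 = 25×1 + 0
Since gcd(8528541, 36187622) = 1, back-substitute to write 1 as a combination:
1 = 51 − 2·25
1 = −2·280 + 11·51
1 = 11·1171 − 46·280
1 = −46·38923 + 1529·1171
1 = 1529·195786 − 7691·38923
1 = −7691·234709 + 9220·195786
1 = 9220·2073458 − 81451·234709
1 = −81451·8528541 + 335024·2073458
1 = 335024·36187622 − 1421547·8528541
Thus 8528541·(-1421547) ≡ 1 (mod 36187622); reducing, -1421547 mod 36187622 = 34766075.

34766075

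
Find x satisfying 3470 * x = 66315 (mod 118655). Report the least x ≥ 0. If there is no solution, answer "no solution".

First find gcd(3470, 118655):
118655 = 34×3470 + 675
3470 = 5×675 + 95
675 = 7×95 + 10
95 = 9×10 + 5
10 = 2×5 + 0
gcd = 5 and 5 | 66315, so solutions exist. Divide through by 5: 694x ≡ 13263 (mod 23731).
Now find 694⁻¹ mod 23731:
23731 = 34*694 + 135
694 = 5*135 + 19
135 = 7*19 + 2
19 = 9*2 + 1
2 = 2*1 + 0
Back-substitute:
1 = 19 − 9·2
1 = −9·135 + 64·19
1 = 64·694 − 329·135
1 = −329·23731 + 11250·694
So 694⁻¹ ≡ 11250 (mod 23731).
Then x ≡ 11250·13263 ≡ 11953 (mod 23731); the smallest non-negative solution is x = 11953.

11953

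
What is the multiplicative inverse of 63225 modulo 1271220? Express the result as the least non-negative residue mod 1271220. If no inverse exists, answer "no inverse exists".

no inverse exists

Euclidean algorithm on 1271220, 63225:
1271220 = 20×63225 + 6720
63225 = 9×6720 + 2745
6720 = 2×2745 + 1230
2745 = 2×1230 + 285
1230 = 4×285 + 90
285 = 3×90 + 15
90 = 6×15 + 0
The gcd is 15, not 1, hence no inverse exists.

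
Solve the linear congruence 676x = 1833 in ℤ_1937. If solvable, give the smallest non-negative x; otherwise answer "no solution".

First find gcd(676, 1937):
1937 = 2×676 + 585
676 = 1×585 + 91
585 = 6×91 + 39
91 = 2×39 + 13
39 = 3×13 + 0
gcd = 13 and 13 | 1833, so solutions exist. Divide through by 13: 52x ≡ 141 (mod 149).
Now find 52⁻¹ mod 149:
149 = 2·52 + 45
52 = 1·45 + 7
45 = 6·7 + 3
7 = 2·3 + 1
3 = 3·1 + 0
Back-substitute:
1 = 7 − 2·3
1 = −2·45 + 13·7
1 = 13·52 − 15·45
1 = −15·149 + 43·52
So 52⁻¹ ≡ 43 (mod 149).
Then x ≡ 43·141 ≡ 103 (mod 149); the smallest non-negative solution is x = 103.

103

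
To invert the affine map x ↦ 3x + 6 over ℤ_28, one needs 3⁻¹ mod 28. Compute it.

19

gcd(28, 3) by repeated division:
28 = 9*3 + 1
3 = 3*1 + 0
Since gcd(3, 28) = 1, back-substitute to write 1 as a combination:
1 = 28 − 9·3
Hence 3⁻¹ ≡ -9 ≡ 19 (mod 28).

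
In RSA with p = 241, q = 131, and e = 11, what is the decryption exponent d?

φ(n) = (p−1)(q−1) = 240·130 = 31200.
Need d with 11·d ≡ 1 (mod 31200). Apply the extended Euclidean algorithm:
31200 = 2836×11 + 4
11 = 2×4 + 3
4 = 1×3 + 1
3 = 3×1 + 0
Back-substitute:
1 = 4 − 3
1 = −11 + 3·4
1 = 3·31200 − 8509·11
So 11·(-8509) ≡ 1 (mod 31200), hence d ≡ -8509 ≡ 22691 (mod 31200).

22691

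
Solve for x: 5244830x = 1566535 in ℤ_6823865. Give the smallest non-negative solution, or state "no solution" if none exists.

415835

First find gcd(5244830, 6823865):
6823865 = 1·5244830 + 1579035
5244830 = 3·1579035 + 507725
1579035 = 3·507725 + 55860
507725 = 9·55860 + 4985
55860 = 11·4985 + 1025
4985 = 4·1025 + 885
1025 = 1·885 + 140
885 = 6·140 + 45
140 = 3·45 + 5
45 = 9·5 + 0
gcd = 5 and 5 | 1566535, so solutions exist. Divide through by 5: 1048966x ≡ 313307 (mod 1364773).
Now find 1048966⁻¹ mod 1364773:
1364773 = 1·1048966 + 315807
1048966 = 3·315807 + 101545
315807 = 3·101545 + 11172
101545 = 9·11172 + 997
11172 = 11·997 + 205
997 = 4·205 + 177
205 = 1·177 + 28
177 = 6·28 + 9
28 = 3·9 + 1
9 = 9·1 + 0
Back-substitute:
1 = 28 − 3·9
1 = −3·177 + 19·28
1 = 19·205 − 22·177
1 = −22·997 + 107·205
1 = 107·11172 − 1199·997
1 = −1199·101545 + 10898·11172
1 = 10898·315807 − 33893·101545
1 = −33893·1048966 + 112577·315807
1 = 112577·1364773 − 146470·1048966
So 1048966·(-146470) ≡ 1 (mod 1364773), i.e. 1048966⁻¹ ≡ 1218303.
Then x ≡ 1218303·313307 ≡ 415835 (mod 1364773); the smallest non-negative solution is x = 415835.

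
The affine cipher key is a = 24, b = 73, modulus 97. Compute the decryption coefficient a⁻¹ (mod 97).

Extended Euclidean algorithm:
97 = 4*24 + 1
24 = 24*1 + 0
Since gcd(24, 97) = 1, back-substitute to write 1 as a combination:
1 = 97 − 4·24
Thus 24·(-4) ≡ 1 (mod 97); reducing, -4 mod 97 = 93.

93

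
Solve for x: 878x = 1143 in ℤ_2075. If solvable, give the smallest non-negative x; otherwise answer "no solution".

1606

First find gcd(878, 2075):
2075 = 2*878 + 319
878 = 2*319 + 240
319 = 1*240 + 79
240 = 3*79 + 3
79 = 26*3 + 1
3 = 3*1 + 0
gcd = 1, so a unique solution mod 2075 exists.
Back-substitute for the Bézout coefficients:
1 = 79 − 26·3
1 = −26·240 + 79·79
1 = 79·319 − 105·240
1 = −105·878 + 289·319
1 = 289·2075 − 683·878
So 878·(-683) ≡ 1 (mod 2075), giving 878⁻¹ ≡ 1392.
x ≡ 878⁻¹·1143 ≡ 1392·1143 ≡ 1606 (mod 2075).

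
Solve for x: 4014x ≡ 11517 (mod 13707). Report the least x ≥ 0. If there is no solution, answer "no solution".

gcd(4014, 13707):
13707 = 3·4014 + 1665
4014 = 2·1665 + 684
1665 = 2·684 + 297
684 = 2·297 + 90
297 = 3·90 + 27
90 = 3·27 + 9
27 = 3·9 + 0
gcd = 9, but 9 ∤ 11517, so the congruence has no solution.

no solution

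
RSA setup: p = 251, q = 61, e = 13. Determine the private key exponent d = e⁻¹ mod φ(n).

φ(n) = (p−1)(q−1) = 250·60 = 15000.
Need d with 13·d ≡ 1 (mod 15000). Apply the extended Euclidean algorithm:
15000 = 1153·13 + 11
13 = 1·11 + 2
11 = 5·2 + 1
2 = 2·1 + 0
Back-substitute:
1 = 11 − 5·2
1 = −5·13 + 6·11
1 = 6·15000 − 6923·13
So 13·(-6923) ≡ 1 (mod 15000), hence d ≡ -6923 ≡ 8077 (mod 15000).

8077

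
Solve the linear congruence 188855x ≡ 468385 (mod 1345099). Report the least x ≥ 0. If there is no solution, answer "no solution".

639237

First find gcd(188855, 1345099):
1345099 = 7*188855 + 23114
188855 = 8*23114 + 3943
23114 = 5*3943 + 3399
3943 = 1*3399 + 544
3399 = 6*544 + 135
544 = 4*135 + 4
135 = 33*4 + 3
4 = 1*3 + 1
3 = 3*1 + 0
gcd = 1, so a unique solution mod 1345099 exists.
Back-substitute for the Bézout coefficients:
1 = 4 − 3
1 = −135 + 34·4
1 = 34·544 − 137·135
1 = −137·3399 + 856·544
1 = 856·3943 − 993·3399
1 = −993·23114 + 5821·3943
1 = 5821·188855 − 47561·23114
1 = −47561·1345099 + 338748·188855
So 188855·(338748) ≡ 1 (mod 1345099), giving 188855⁻¹ ≡ 338748.
x ≡ 188855⁻¹·468385 ≡ 338748·468385 ≡ 639237 (mod 1345099).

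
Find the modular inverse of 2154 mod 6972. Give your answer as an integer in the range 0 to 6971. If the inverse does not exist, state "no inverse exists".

no inverse exists

Compute gcd(2154, 6972):
6972 = 3×2154 + 510
2154 = 4×510 + 114
510 = 4×114 + 54
114 = 2×54 + 6
54 = 9×6 + 0
Since gcd = 6 > 1, 2154 is not a unit mod 6972.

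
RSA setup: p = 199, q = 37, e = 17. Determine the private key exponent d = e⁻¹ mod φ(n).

4193

φ(n) = (p−1)(q−1) = 198·36 = 7128.
Need d with 17·d ≡ 1 (mod 7128). Apply the extended Euclidean algorithm:
7128 = 419*17 + 5
17 = 3*5 + 2
5 = 2*2 + 1
2 = 2*1 + 0
Back-substitute:
1 = 5 − 2·2
1 = −2·17 + 7·5
1 = 7·7128 − 2935·17
So 17·(-2935) ≡ 1 (mod 7128), hence d ≡ -2935 ≡ 4193 (mod 7128).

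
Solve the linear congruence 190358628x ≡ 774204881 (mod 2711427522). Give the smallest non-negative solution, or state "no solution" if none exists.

no solution

gcd(190358628, 2711427522):
2711427522 = 14·190358628 + 46406730
190358628 = 4·46406730 + 4731708
46406730 = 9·4731708 + 3821358
4731708 = 1·3821358 + 910350
3821358 = 4·910350 + 179958
910350 = 5·179958 + 10560
179958 = 17·10560 + 438
10560 = 24·438 + 48
438 = 9·48 + 6
48 = 8·6 + 0
gcd = 6, but 6 ∤ 774204881, so the congruence has no solution.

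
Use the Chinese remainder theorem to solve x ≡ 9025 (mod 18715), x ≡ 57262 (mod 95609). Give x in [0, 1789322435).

1230258265

Write x = 9025 + 18715·k. Then 18715·k ≡ 57262 − 9025 ≡ 48237 (mod 95609).
Need 18715⁻¹ mod 95609. Extended Euclid on (95609, 18715):
95609 = 5*18715 + 2034
18715 = 9*2034 + 409
2034 = 4*409 + 398
409 = 1*398 + 11
398 = 36*11 + 2
11 = 5*2 + 1
2 = 2*1 + 0
Back-substitute:
1 = 11 − 5·2
1 = −5·398 + 181·11
1 = 181·409 − 186·398
1 = −186·2034 + 925·409
1 = 925·18715 − 8511·2034
1 = −8511·95609 + 43480·18715
18715⁻¹ ≡ 43480 (mod 95609), so k ≡ 43480·48237 ≡ 65736 (mod 95609).
x = 9025 + 18715·65736 = 1230258265.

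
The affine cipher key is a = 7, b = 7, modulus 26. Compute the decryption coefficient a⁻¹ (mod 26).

Run Euclid on (26, 7):
26 = 3×7 + 5
7 = 1×5 + 2
5 = 2×2 + 1
2 = 2×1 + 0
Since gcd(7, 26) = 1, back-substitute to write 1 as a combination:
1 = 5 − 2·2
1 = −2·7 + 3·5
1 = 3·26 − 11·7
Thus 7·(-11) ≡ 1 (mod 26); reducing, -11 mod 26 = 15.

15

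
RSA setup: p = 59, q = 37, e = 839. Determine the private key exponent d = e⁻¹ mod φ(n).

1319

φ(n) = (p−1)(q−1) = 58·36 = 2088.
Need d with 839·d ≡ 1 (mod 2088). Apply the extended Euclidean algorithm:
2088 = 2×839 + 410
839 = 2×410 + 19
410 = 21×19 + 11
19 = 1×11 + 8
11 = 1×8 + 3
8 = 2×3 + 2
3 = 1×2 + 1
2 = 2×1 + 0
Back-substitute:
1 = 3 − 2
1 = −8 + 3·3
1 = 3·11 − 4·8
1 = −4·19 + 7·11
1 = 7·410 − 151·19
1 = −151·839 + 309·410
1 = 309·2088 − 769·839
So 839·(-769) ≡ 1 (mod 2088), hence d ≡ -769 ≡ 1319 (mod 2088).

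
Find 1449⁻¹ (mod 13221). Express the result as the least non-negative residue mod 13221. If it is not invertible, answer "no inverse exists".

Euclidean algorithm on 13221, 1449:
13221 = 9·1449 + 180
1449 = 8·180 + 9
180 = 20·9 + 0
Since gcd = 9 > 1, 1449 is not a unit mod 13221.

no inverse exists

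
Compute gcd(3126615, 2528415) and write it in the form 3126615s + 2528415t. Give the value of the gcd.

Euclidean algorithm:
3126615 = 1*2528415 + 598200
2528415 = 4*598200 + 135615
598200 = 4*135615 + 55740
135615 = 2*55740 + 24135
55740 = 2*24135 + 7470
24135 = 3*7470 + 1725
7470 = 4*1725 + 570
1725 = 3*570 + 15
570 = 38*15 + 0
gcd(3126615, 2528415) = 15.
Express as a combination:
15 = 1725 − 3·570
15 = −3·7470 + 13·1725
15 = 13·24135 − 42·7470
15 = −42·55740 + 97·24135
15 = 97·135615 − 236·55740
15 = −236·598200 + 1041·135615
15 = 1041·2528415 − 4400·598200
15 = −4400·3126615 + 5441·2528415
So 15 = (-4400)·3126615 + (5441)·2528415.

15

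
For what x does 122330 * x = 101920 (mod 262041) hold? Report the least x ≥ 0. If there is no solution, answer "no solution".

First find gcd(122330, 262041):
262041 = 2*122330 + 17381
122330 = 7*17381 + 663
17381 = 26*663 + 143
663 = 4*143 + 91
143 = 1*91 + 52
91 = 1*52 + 39
52 = 1*39 + 13
39 = 3*13 + 0
gcd = 13 and 13 | 101920, so solutions exist. Divide through by 13: 9410x ≡ 7840 (mod 20157).
Now find 9410⁻¹ mod 20157:
20157 = 2·9410 + 1337
9410 = 7·1337 + 51
1337 = 26·51 + 11
51 = 4·11 + 7
11 = 1·7 + 4
7 = 1·4 + 3
4 = 1·3 + 1
3 = 3·1 + 0
Back-substitute:
1 = 4 − 3
1 = −7 + 2·4
1 = 2·11 − 3·7
1 = −3·51 + 14·11
1 = 14·1337 − 367·51
1 = −367·9410 + 2583·1337
1 = 2583·20157 − 5533·9410
So 9410·(-5533) ≡ 1 (mod 20157), i.e. 9410⁻¹ ≡ 14624.
Then x ≡ 14624·7840 ≡ 19301 (mod 20157); the smallest non-negative solution is x = 19301.

19301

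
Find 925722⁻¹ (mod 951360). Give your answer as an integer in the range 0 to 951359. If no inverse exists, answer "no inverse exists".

no inverse exists

Euclidean algorithm on 951360, 925722:
951360 = 1·925722 + 25638
925722 = 36·25638 + 2754
25638 = 9·2754 + 852
2754 = 3·852 + 198
852 = 4·198 + 60
198 = 3·60 + 18
60 = 3·18 + 6
18 = 3·6 + 0
The gcd is 6, not 1, hence no inverse exists.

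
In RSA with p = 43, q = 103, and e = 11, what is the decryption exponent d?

779

φ(n) = (p−1)(q−1) = 42·102 = 4284.
Need d with 11·d ≡ 1 (mod 4284). Apply the extended Euclidean algorithm:
4284 = 389×11 + 5
11 = 2×5 + 1
5 = 5×1 + 0
Back-substitute:
1 = 11 − 2·5
1 = −2·4284 + 779·11
So 11·779 ≡ 1 (mod 4284), hence d = 779.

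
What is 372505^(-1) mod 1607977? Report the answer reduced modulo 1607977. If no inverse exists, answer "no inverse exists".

Euclidean algorithm on 1607977, 372505:
1607977 = 4·372505 + 117957
372505 = 3·117957 + 18634
117957 = 6·18634 + 6153
18634 = 3·6153 + 175
6153 = 35·175 + 28
175 = 6·28 + 7
28 = 4·7 + 0
Since gcd = 7 > 1, 372505 is not a unit mod 1607977.

no inverse exists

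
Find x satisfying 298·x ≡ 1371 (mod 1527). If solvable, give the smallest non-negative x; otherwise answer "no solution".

First find gcd(298, 1527):
1527 = 5×298 + 37
298 = 8×37 + 2
37 = 18×2 + 1
2 = 2×1 + 0
gcd = 1, so a unique solution mod 1527 exists.
Back-substitute for the Bézout coefficients:
1 = 37 − 18·2
1 = −18·298 + 145·37
1 = 145·1527 − 743·298
So 298·(-743) ≡ 1 (mod 1527), giving 298⁻¹ ≡ 784.
x ≡ 298⁻¹·1371 ≡ 784·1371 ≡ 1383 (mod 1527).

1383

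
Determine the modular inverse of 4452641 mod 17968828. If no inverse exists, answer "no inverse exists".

Run Euclid on (17968828, 4452641):
17968828 = 4·4452641 + 158264
4452641 = 28·158264 + 21249
158264 = 7·21249 + 9521
21249 = 2·9521 + 2207
9521 = 4·2207 + 693
2207 = 3·693 + 128
693 = 5·128 + 53
128 = 2·53 + 22
53 = 2·22 + 9
22 = 2·9 + 4
9 = 2·4 + 1
4 = 4·1 + 0
Since gcd(4452641, 17968828) = 1, back-substitute to write 1 as a combination:
1 = 9 − 2·4
1 = −2·22 + 5·9
1 = 5·53 − 12·22
1 = −12·128 + 29·53
1 = 29·693 − 157·128
1 = −157·2207 + 500·693
1 = 500·9521 − 2157·2207
1 = −2157·21249 + 4814·9521
1 = 4814·158264 − 35855·21249
1 = −35855·4452641 + 1008754·158264
1 = 1008754·17968828 − 4070871·4452641
Thus 4452641·(-4070871) ≡ 1 (mod 17968828); reducing, -4070871 mod 17968828 = 13897957.

13897957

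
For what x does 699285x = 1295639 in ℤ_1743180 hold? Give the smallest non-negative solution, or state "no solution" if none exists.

gcd(699285, 1743180):
1743180 = 2*699285 + 344610
699285 = 2*344610 + 10065
344610 = 34*10065 + 2400
10065 = 4*2400 + 465
2400 = 5*465 + 75
465 = 6*75 + 15
75 = 5*15 + 0
gcd = 15, but 15 ∤ 1295639, so the congruence has no solution.

no solution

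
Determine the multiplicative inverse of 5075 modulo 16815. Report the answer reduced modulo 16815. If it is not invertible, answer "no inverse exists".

no inverse exists

Compute gcd(5075, 16815):
16815 = 3×5075 + 1590
5075 = 3×1590 + 305
1590 = 5×305 + 65
305 = 4×65 + 45
65 = 1×45 + 20
45 = 2×20 + 5
20 = 4×5 + 0
The gcd is 5, not 1, hence no inverse exists.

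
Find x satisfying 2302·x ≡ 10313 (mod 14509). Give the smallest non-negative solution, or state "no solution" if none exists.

First find gcd(2302, 14509):
14509 = 6*2302 + 697
2302 = 3*697 + 211
697 = 3*211 + 64
211 = 3*64 + 19
64 = 3*19 + 7
19 = 2*7 + 5
7 = 1*5 + 2
5 = 2*2 + 1
2 = 2*1 + 0
gcd = 1, so a unique solution mod 14509 exists.
Back-substitute for the Bézout coefficients:
1 = 5 − 2·2
1 = −2·7 + 3·5
1 = 3·19 − 8·7
1 = −8·64 + 27·19
1 = 27·211 − 89·64
1 = −89·697 + 294·211
1 = 294·2302 − 971·697
1 = −971·14509 + 6120·2302
So 2302·(6120) ≡ 1 (mod 14509), giving 2302⁻¹ ≡ 6120.
x ≡ 2302⁻¹·10313 ≡ 6120·10313 ≡ 1410 (mod 14509).

1410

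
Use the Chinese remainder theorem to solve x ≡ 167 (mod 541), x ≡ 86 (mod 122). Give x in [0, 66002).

Write x = 167 + 541·k. Then 541·k ≡ 86 − 167 ≡ 41 (mod 122).
Need 541⁻¹ mod 122. Extended Euclid on (122, 53):
122 = 2×53 + 16
53 = 3×16 + 5
16 = 3×5 + 1
5 = 5×1 + 0
Back-substitute:
1 = 16 − 3·5
1 = −3·53 + 10·16
1 = 10·122 − 23·53
541⁻¹ ≡ 99 (mod 122), so k ≡ 99·41 ≡ 33 (mod 122).
x = 167 + 541·33 = 18020.

18020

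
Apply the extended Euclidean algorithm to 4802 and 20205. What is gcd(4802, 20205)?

1

Euclidean algorithm:
20205 = 4·4802 + 997
4802 = 4·997 + 814
997 = 1·814 + 183
814 = 4·183 + 82
183 = 2·82 + 19
82 = 4·19 + 6
19 = 3·6 + 1
6 = 6·1 + 0
gcd(4802, 20205) = 1.
Working backward:
1 = 19 − 3·6
1 = −3·82 + 13·19
1 = 13·183 − 29·82
1 = −29·814 + 129·183
1 = 129·997 − 158·814
1 = −158·4802 + 761·997
1 = 761·20205 − 3202·4802
So 1 = (761)·20205 + (-3202)·4802.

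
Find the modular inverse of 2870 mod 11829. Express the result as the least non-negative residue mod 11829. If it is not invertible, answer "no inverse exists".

gcd(11829, 2870) by repeated division:
11829 = 4·2870 + 349
2870 = 8·349 + 78
349 = 4·78 + 37
78 = 2·37 + 4
37 = 9·4 + 1
4 = 4·1 + 0
gcd = 1, so the inverse exists. Back-substitute:
1 = 37 − 9·4
1 = −9·78 + 19·37
1 = 19·349 − 85·78
1 = −85·2870 + 699·349
1 = 699·11829 − 2881·2870
Hence 2870⁻¹ ≡ -2881 ≡ 8948 (mod 11829).

8948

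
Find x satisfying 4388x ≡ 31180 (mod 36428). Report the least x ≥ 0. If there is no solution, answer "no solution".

First find gcd(4388, 36428):
36428 = 8×4388 + 1324
4388 = 3×1324 + 416
1324 = 3×416 + 76
416 = 5×76 + 36
76 = 2×36 + 4
36 = 9×4 + 0
gcd = 4 and 4 | 31180, so solutions exist. Divide through by 4: 1097x ≡ 7795 (mod 9107).
Now find 1097⁻¹ mod 9107:
9107 = 8×1097 + 331
1097 = 3×331 + 104
331 = 3×104 + 19
104 = 5×19 + 9
19 = 2×9 + 1
9 = 9×1 + 0
Back-substitute:
1 = 19 − 2·9
1 = −2·104 + 11·19
1 = 11·331 − 35·104
1 = −35·1097 + 116·331
1 = 116·9107 − 963·1097
So 1097·(-963) ≡ 1 (mod 9107), i.e. 1097⁻¹ ≡ 8144.
Then x ≡ 8144·7795 ≡ 6690 (mod 9107); the smallest non-negative solution is x = 6690.

6690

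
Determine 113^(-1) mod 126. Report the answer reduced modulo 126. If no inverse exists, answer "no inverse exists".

Extended Euclidean algorithm:
126 = 1×113 + 13
113 = 8×13 + 9
13 = 1×9 + 4
9 = 2×4 + 1
4 = 4×1 + 0
The gcd is 1. Working backward:
1 = 9 − 2·4
1 = −2·13 + 3·9
1 = 3·113 − 26·13
1 = −26·126 + 29·113
So 113·29 ≡ 1 (mod 126).

29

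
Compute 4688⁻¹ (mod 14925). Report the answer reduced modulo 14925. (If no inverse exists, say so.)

Apply the Euclidean algorithm to 14925 and 4688:
14925 = 3×4688 + 861
4688 = 5×861 + 383
861 = 2×383 + 95
383 = 4×95 + 3
95 = 31×3 + 2
3 = 1×2 + 1
2 = 2×1 + 0
Since gcd(4688, 14925) = 1, back-substitute to write 1 as a combination:
1 = 3 − 2
1 = −95 + 32·3
1 = 32·383 − 129·95
1 = −129·861 + 290·383
1 = 290·4688 − 1579·861
1 = −1579·14925 + 5027·4688
So 4688·5027 ≡ 1 (mod 14925).

5027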